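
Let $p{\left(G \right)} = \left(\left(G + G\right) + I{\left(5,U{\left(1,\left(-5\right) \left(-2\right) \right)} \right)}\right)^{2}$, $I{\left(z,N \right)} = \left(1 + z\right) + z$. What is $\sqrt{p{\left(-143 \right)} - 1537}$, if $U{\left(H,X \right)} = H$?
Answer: $42 \sqrt{42} \approx 272.19$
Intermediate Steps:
$I{\left(z,N \right)} = 1 + 2 z$
$p{\left(G \right)} = \left(11 + 2 G\right)^{2}$ ($p{\left(G \right)} = \left(\left(G + G\right) + \left(1 + 2 \cdot 5\right)\right)^{2} = \left(2 G + \left(1 + 10\right)\right)^{2} = \left(2 G + 11\right)^{2} = \left(11 + 2 G\right)^{2}$)
$\sqrt{p{\left(-143 \right)} - 1537} = \sqrt{\left(11 + 2 \left(-143\right)\right)^{2} - 1537} = \sqrt{\left(11 - 286\right)^{2} - 1537} = \sqrt{\left(-275\right)^{2} - 1537} = \sqrt{75625 - 1537} = \sqrt{74088} = 42 \sqrt{42}$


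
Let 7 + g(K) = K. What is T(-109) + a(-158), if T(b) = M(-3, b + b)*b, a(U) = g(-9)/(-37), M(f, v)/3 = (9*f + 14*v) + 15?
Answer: 37071352/37 ≈ 1.0019e+6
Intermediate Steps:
g(K) = -7 + K
M(f, v) = 45 + 27*f + 42*v (M(f, v) = 3*((9*f + 14*v) + 15) = 3*(15 + 9*f + 14*v) = 45 + 27*f + 42*v)
a(U) = 16/37 (a(U) = (-7 - 9)/(-37) = -16*(-1/37) = 16/37)
T(b) = b*(-36 + 84*b) (T(b) = (45 + 27*(-3) + 42*(b + b))*b = (45 - 81 + 42*(2*b))*b = (45 - 81 + 84*b)*b = (-36 + 84*b)*b = b*(-36 + 84*b))
T(-109) + a(-158) = 12*(-109)*(-3 + 7*(-109)) + 16/37 = 12*(-109)*(-3 - 763) + 16/37 = 12*(-109)*(-766) + 16/37 = 1001928 + 16/37 = 37071352/37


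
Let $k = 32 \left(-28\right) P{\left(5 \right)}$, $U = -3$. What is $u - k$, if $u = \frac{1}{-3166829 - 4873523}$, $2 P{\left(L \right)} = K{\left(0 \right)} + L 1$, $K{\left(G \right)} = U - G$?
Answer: $\frac{7204155391}{8040352} \approx 896.0$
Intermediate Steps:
$K{\left(G \right)} = -3 - G$
$P{\left(L \right)} = - \frac{3}{2} + \frac{L}{2}$ ($P{\left(L \right)} = \frac{\left(-3 - 0\right) + L 1}{2} = \frac{\left(-3 + 0\right) + L}{2} = \frac{-3 + L}{2} = - \frac{3}{2} + \frac{L}{2}$)
$u = - \frac{1}{8040352}$ ($u = \frac{1}{-8040352} = - \frac{1}{8040352} \approx -1.2437 \cdot 10^{-7}$)
$k = -896$ ($k = 32 \left(-28\right) \left(- \frac{3}{2} + \frac{1}{2} \cdot 5\right) = - 896 \left(- \frac{3}{2} + \frac{5}{2}\right) = \left(-896\right) 1 = -896$)
$u - k = - \frac{1}{8040352} - -896 = - \frac{1}{8040352} + 896 = \frac{7204155391}{8040352}$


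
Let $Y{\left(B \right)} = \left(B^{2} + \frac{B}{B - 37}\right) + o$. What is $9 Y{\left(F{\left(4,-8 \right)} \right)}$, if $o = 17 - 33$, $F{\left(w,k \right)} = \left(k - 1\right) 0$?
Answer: $-144$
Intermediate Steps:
$F{\left(w,k \right)} = 0$ ($F{\left(w,k \right)} = \left(-1 + k\right) 0 = 0$)
$o = -16$
$Y{\left(B \right)} = -16 + B^{2} + \frac{B}{-37 + B}$ ($Y{\left(B \right)} = \left(B^{2} + \frac{B}{B - 37}\right) - 16 = \left(B^{2} + \frac{B}{-37 + B}\right) - 16 = -16 + B^{2} + \frac{B}{-37 + B}$)
$9 Y{\left(F{\left(4,-8 \right)} \right)} = 9 \frac{592 + 0^{3} - 37 \cdot 0^{2} - 0}{-37 + 0} = 9 \frac{592 + 0 - 0 + 0}{-37} = 9 \left(- \frac{592 + 0 + 0 + 0}{37}\right) = 9 \left(\left(- \frac{1}{37}\right) 592\right) = 9 \left(-16\right) = -144$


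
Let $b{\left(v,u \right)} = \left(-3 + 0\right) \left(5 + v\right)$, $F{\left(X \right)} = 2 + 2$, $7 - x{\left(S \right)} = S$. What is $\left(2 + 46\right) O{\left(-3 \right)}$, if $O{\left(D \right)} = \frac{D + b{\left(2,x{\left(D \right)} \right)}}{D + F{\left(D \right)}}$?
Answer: $-1152$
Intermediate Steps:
$x{\left(S \right)} = 7 - S$
$F{\left(X \right)} = 4$
$b{\left(v,u \right)} = -15 - 3 v$ ($b{\left(v,u \right)} = - 3 \left(5 + v\right) = -15 - 3 v$)
$O{\left(D \right)} = \frac{-21 + D}{4 + D}$ ($O{\left(D \right)} = \frac{D - 21}{D + 4} = \frac{D - 21}{4 + D} = \frac{-21 + D}{4 + D}$)
$\left(2 + 46\right) O{\left(-3 \right)} = \left(2 + 46\right) \frac{-21 - 3}{4 - 3} = 48 \cdot 1^{-1} \left(-24\right) = 48 \cdot 1 \left(-24\right) = 48 \left(-24\right) = -1152$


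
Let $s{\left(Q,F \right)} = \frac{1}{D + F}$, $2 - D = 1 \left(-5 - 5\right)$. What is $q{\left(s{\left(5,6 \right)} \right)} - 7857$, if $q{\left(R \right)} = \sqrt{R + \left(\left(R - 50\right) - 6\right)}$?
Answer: $-7857 + \frac{i \sqrt{503}}{3} \approx -7857.0 + 7.4759 i$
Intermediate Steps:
$D = 12$ ($D = 2 - 1 \left(-5 - 5\right) = 2 - 1 \left(-10\right) = 2 - -10 = 2 + 10 = 12$)
$s{\left(Q,F \right)} = \frac{1}{12 + F}$
$q{\left(R \right)} = \sqrt{-56 + 2 R}$ ($q{\left(R \right)} = \sqrt{R + \left(\left(-50 + R\right) - 6\right)} = \sqrt{R + \left(-56 + R\right)} = \sqrt{-56 + 2 R}$)
$q{\left(s{\left(5,6 \right)} \right)} - 7857 = \sqrt{-56 + \frac{2}{12 + 6}} - 7857 = \sqrt{-56 + \frac{2}{18}} - 7857 = \sqrt{-56 + 2 \cdot \frac{1}{18}} - 7857 = \sqrt{-56 + \frac{1}{9}} - 7857 = \sqrt{- \frac{503}{9}} - 7857 = \frac{i \sqrt{503}}{3} - 7857 = -7857 + \frac{i \sqrt{503}}{3}$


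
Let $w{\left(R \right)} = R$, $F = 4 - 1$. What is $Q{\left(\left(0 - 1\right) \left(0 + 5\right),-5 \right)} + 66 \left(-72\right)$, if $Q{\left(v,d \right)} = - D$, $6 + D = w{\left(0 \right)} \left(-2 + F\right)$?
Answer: $-4746$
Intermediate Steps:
$F = 3$
$D = -6$ ($D = -6 + 0 \left(-2 + 3\right) = -6 + 0 \cdot 1 = -6 + 0 = -6$)
$Q{\left(v,d \right)} = 6$ ($Q{\left(v,d \right)} = \left(-1\right) \left(-6\right) = 6$)
$Q{\left(\left(0 - 1\right) \left(0 + 5\right),-5 \right)} + 66 \left(-72\right) = 6 + 66 \left(-72\right) = 6 - 4752 = -4746$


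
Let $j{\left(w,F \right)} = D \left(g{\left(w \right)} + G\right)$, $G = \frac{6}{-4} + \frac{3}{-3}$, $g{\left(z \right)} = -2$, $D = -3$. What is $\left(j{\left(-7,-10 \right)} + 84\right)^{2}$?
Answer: $\frac{38025}{4} \approx 9506.3$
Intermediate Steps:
$G = - \frac{5}{2}$ ($G = 6 \left(- \frac{1}{4}\right) + 3 \left(- \frac{1}{3}\right) = - \frac{3}{2} - 1 = - \frac{5}{2} \approx -2.5$)
$j{\left(w,F \right)} = \frac{27}{2}$ ($j{\left(w,F \right)} = - 3 \left(-2 - \frac{5}{2}\right) = \left(-3\right) \left(- \frac{9}{2}\right) = \frac{27}{2}$)
$\left(j{\left(-7,-10 \right)} + 84\right)^{2} = \left(\frac{27}{2} + 84\right)^{2} = \left(\frac{195}{2}\right)^{2} = \frac{38025}{4}$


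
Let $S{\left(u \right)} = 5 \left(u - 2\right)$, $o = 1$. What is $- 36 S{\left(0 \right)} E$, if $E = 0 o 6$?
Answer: $0$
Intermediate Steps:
$E = 0$ ($E = 0 \cdot 1 \cdot 6 = 0 \cdot 6 = 0$)
$S{\left(u \right)} = -10 + 5 u$ ($S{\left(u \right)} = 5 \left(-2 + u\right) = -10 + 5 u$)
$- 36 S{\left(0 \right)} E = - 36 \left(-10 + 5 \cdot 0\right) 0 = - 36 \left(-10 + 0\right) 0 = \left(-36\right) \left(-10\right) 0 = 360 \cdot 0 = 0$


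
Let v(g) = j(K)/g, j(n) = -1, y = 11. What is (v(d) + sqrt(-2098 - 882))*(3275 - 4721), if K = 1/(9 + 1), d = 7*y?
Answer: 1446/77 - 2892*I*sqrt(745) ≈ 18.779 - 78936.0*I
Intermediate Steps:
d = 77 (d = 7*11 = 77)
K = 1/10 ≈ 0.10000
v(g) = -1/g
(v(d) + sqrt(-2098 - 882))*(3275 - 4721) = (-1/77 + sqrt(-2098 - 882))*(3275 - 4721) = (-1*1/77 + sqrt(-2980))*(-1446) = (-1/77 + 2*I*sqrt(745))*(-1446) = 1446/77 - 2892*I*sqrt(745)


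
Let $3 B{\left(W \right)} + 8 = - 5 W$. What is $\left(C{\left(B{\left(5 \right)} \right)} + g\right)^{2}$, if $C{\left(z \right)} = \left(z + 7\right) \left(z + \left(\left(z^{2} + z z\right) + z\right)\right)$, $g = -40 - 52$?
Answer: $944784$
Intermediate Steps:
$g = -92$
$B{\left(W \right)} = - \frac{8}{3} - \frac{5 W}{3}$ ($B{\left(W \right)} = - \frac{8}{3} + \frac{\left(-5\right) W}{3} = - \frac{8}{3} - \frac{5 W}{3}$)
$C{\left(z \right)} = \left(7 + z\right) \left(2 z + 2 z^{2}\right)$ ($C{\left(z \right)} = \left(7 + z\right) \left(z + \left(\left(z^{2} + z^{2}\right) + z\right)\right) = \left(7 + z\right) \left(z + \left(2 z^{2} + z\right)\right) = \left(7 + z\right) \left(z + \left(z + 2 z^{2}\right)\right) = \left(7 + z\right) \left(2 z + 2 z^{2}\right)$)
$\left(C{\left(B{\left(5 \right)} \right)} + g\right)^{2} = \left(2 \left(- \frac{8}{3} - \frac{25}{3}\right) \left(7 + \left(- \frac{8}{3} - \frac{25}{3}\right)^{2} + 8 \left(- \frac{8}{3} - \frac{25}{3}\right)\right) - 92\right)^{2} = \left(2 \left(-11\right) \left(7 + \left(-11\right)^{2} + 8 \left(-11\right)\right) - 92\right)^{2} = \left(2 \left(-11\right) \left(7 + 121 - 88\right) - 92\right)^{2} = \left(2 \left(-11\right) 40 - 92\right)^{2} = \left(-880 - 92\right)^{2} = \left(-972\right)^{2} = 944784$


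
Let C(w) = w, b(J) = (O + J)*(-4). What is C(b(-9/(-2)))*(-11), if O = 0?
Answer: 198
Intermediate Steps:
b(J) = -4*J (b(J) = (0 + J)*(-4) = J*(-4) = -4*J)
C(b(-9/(-2)))*(-11) = -(-36)/(-2)*(-11) = -(-36)*(-1)/2*(-11) = -4*9/2*(-11) = -18*(-11) = 198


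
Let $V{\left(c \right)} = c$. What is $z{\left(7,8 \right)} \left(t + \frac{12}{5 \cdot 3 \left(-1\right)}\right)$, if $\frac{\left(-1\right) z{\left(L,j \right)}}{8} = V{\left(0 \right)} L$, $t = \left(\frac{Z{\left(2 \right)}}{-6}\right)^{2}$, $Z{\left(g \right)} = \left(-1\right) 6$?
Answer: $0$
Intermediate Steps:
$Z{\left(g \right)} = -6$
$t = 1$ ($t = \left(- \frac{6}{-6}\right)^{2} = \left(\left(-6\right) \left(- \frac{1}{6}\right)\right)^{2} = 1^{2} = 1$)
$z{\left(L,j \right)} = 0$ ($z{\left(L,j \right)} = - 8 \cdot 0 L = \left(-8\right) 0 = 0$)
$z{\left(7,8 \right)} \left(t + \frac{12}{5 \cdot 3 \left(-1\right)}\right) = 0 \left(1 + \frac{12}{5 \cdot 3 \left(-1\right)}\right) = 0 \left(1 + \frac{12}{15 \left(-1\right)}\right) = 0 \left(1 + \frac{12}{-15}\right) = 0 \left(1 + 12 \left(- \frac{1}{15}\right)\right) = 0 \left(1 - \frac{4}{5}\right) = 0 \cdot \frac{1}{5} = 0$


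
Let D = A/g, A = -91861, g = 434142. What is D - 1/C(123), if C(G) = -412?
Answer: -18706295/89433252 ≈ -0.20916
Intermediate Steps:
D = -91861/434142 ≈ -0.21159
D - 1/C(123) = -91861/434142 - 1/(-412) = -91861/434142 - 1*(-1/412) = -91861/434142 + 1/412 = -18706295/89433252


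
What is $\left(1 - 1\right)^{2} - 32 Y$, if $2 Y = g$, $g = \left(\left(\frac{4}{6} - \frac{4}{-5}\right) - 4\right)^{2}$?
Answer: $- \frac{23104}{225} \approx -102.68$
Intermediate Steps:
$g = \frac{1444}{225}$ ($g = \left(\left(4 \cdot \frac{1}{6} - - \frac{4}{5}\right) - 4\right)^{2} = \left(\left(\frac{2}{3} + \frac{4}{5}\right) - 4\right)^{2} = \left(\frac{22}{15} - 4\right)^{2} = \left(- \frac{38}{15}\right)^{2} = \frac{1444}{225} \approx 6.4178$)
$Y = \frac{722}{225}$ ($Y = \frac{1}{2} \cdot \frac{1444}{225} = \frac{722}{225} \approx 3.2089$)
$\left(1 - 1\right)^{2} - 32 Y = \left(1 - 1\right)^{2} - \frac{23104}{225} = 0^{2} - \frac{23104}{225} = 0 - \frac{23104}{225} = - \frac{23104}{225}$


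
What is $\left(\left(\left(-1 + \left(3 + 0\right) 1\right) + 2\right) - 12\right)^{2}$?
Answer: $64$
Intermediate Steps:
$\left(\left(\left(-1 + \left(3 + 0\right) 1\right) + 2\right) - 12\right)^{2} = \left(\left(\left(-1 + 3 \cdot 1\right) + 2\right) - 12\right)^{2} = \left(\left(\left(-1 + 3\right) + 2\right) - 12\right)^{2} = \left(\left(2 + 2\right) - 12\right)^{2} = \left(4 - 12\right)^{2} = \left(-8\right)^{2} = 64$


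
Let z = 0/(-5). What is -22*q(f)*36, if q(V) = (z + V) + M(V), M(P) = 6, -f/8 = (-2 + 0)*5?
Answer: -68112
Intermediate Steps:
f = 80 (f = -8*(-2 + 0)*5 = -(-16)*5 = -8*(-10) = 80)
z = 0 (z = 0*(-1/5) = 0)
q(V) = 6 + V (q(V) = (0 + V) + 6 = V + 6 = 6 + V)
-22*q(f)*36 = -22*(6 + 80)*36 = -22*86*36 = -1892*36 = -68112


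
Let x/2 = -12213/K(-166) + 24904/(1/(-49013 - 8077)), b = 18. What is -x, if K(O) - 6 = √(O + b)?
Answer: 5687079033/2 - 531*I*√37/2 ≈ 2.8435e+9 - 1615.0*I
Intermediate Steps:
K(O) = 6 + √(18 + O) (K(O) = 6 + √(O + 18) = 6 + √(18 + O))
x = -2843538720 - 24426/(6 + 2*I*√37) (x = 2*(-12213/(6 + √(18 - 166)) + 24904/(1/(-49013 - 8077))) = 2*(-12213/(6 + √(-148)) + 24904/(1/(-57090))) = 2*(-12213/(6 + 2*I*√37) + 24904/(-1/57090)) = 2*(-12213/(6 + 2*I*√37) + 24904*(-57090)) = 2*(-12213/(6 + 2*I*√37) - 1421769360) = 2*(-1421769360 - 12213/(6 + 2*I*√37)) = -2843538720 - 24426/(6 + 2*I*√37) ≈ -2.8435e+9 + 1615.0*I)
-x = -3*(-947846240*√37 + 2843542791*I)/(√37 - 3*I)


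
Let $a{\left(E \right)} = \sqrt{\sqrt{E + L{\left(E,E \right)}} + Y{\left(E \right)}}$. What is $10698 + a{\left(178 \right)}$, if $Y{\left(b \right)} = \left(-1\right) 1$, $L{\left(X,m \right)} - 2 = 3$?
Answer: $10698 + \sqrt{-1 + \sqrt{183}} \approx 10702.0$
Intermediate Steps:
$L{\left(X,m \right)} = 5$ ($L{\left(X,m \right)} = 2 + 3 = 5$)
$Y{\left(b \right)} = -1$
$a{\left(E \right)} = \sqrt{-1 + \sqrt{5 + E}}$ ($a{\left(E \right)} = \sqrt{\sqrt{E + 5} - 1} = \sqrt{\sqrt{5 + E} - 1} = \sqrt{-1 + \sqrt{5 + E}}$)
$10698 + a{\left(178 \right)} = 10698 + \sqrt{-1 + \sqrt{5 + 178}} = 10698 + \sqrt{-1 + \sqrt{183}}$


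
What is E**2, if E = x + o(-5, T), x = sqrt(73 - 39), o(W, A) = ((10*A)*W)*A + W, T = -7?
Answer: (-2455 + sqrt(34))**2 ≈ 5.9984e+6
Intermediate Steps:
o(W, A) = W + 10*W*A**2 (o(W, A) = (10*A*W)*A + W = 10*W*A**2 + W = W + 10*W*A**2)
x = sqrt(34) ≈ 5.8309
E = -2455 + sqrt(34) (E = sqrt(34) - 5*(1 + 10*(-7)**2) = sqrt(34) - 5*(1 + 10*49) = sqrt(34) - 5*(1 + 490) = sqrt(34) - 5*491 = sqrt(34) - 2455 = -2455 + sqrt(34) ≈ -2449.2)
E**2 = (-2455 + sqrt(34))**2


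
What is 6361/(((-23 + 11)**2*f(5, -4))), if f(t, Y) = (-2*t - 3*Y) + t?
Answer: 6361/1008 ≈ 6.3105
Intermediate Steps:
f(t, Y) = -t - 3*Y (f(t, Y) = (-3*Y - 2*t) + t = -t - 3*Y)
6361/(((-23 + 11)**2*f(5, -4))) = 6361/(((-23 + 11)**2*(-1*5 - 3*(-4)))) = 6361/(((-12)**2*(-5 + 12))) = 6361/((144*7)) = 6361/1008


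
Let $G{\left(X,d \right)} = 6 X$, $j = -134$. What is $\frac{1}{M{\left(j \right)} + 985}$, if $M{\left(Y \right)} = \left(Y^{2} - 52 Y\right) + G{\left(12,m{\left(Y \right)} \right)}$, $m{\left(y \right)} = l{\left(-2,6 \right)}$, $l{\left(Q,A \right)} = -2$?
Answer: $\frac{1}{25981} \approx 3.849 \cdot 10^{-5}$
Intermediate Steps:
$m{\left(y \right)} = -2$
$M{\left(Y \right)} = 72 + Y^{2} - 52 Y$ ($M{\left(Y \right)} = \left(Y^{2} - 52 Y\right) + 6 \cdot 12 = \left(Y^{2} - 52 Y\right) + 72 = 72 + Y^{2} - 52 Y$)
$\frac{1}{M{\left(j \right)} + 985} = \frac{1}{\left(72 + \left(-134\right)^{2} - -6968\right) + 985} = \frac{1}{\left(72 + 17956 + 6968\right) + 985} = \frac{1}{24996 + 985} = \frac{1}{25981}$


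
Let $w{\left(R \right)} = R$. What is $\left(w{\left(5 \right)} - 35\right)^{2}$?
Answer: $900$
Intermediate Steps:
$\left(w{\left(5 \right)} - 35\right)^{2} = \left(5 - 35\right)^{2} = \left(-30\right)^{2} = 900$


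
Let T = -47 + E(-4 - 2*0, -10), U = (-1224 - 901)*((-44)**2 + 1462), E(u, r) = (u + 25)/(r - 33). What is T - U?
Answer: 310490208/43 ≈ 7.2207e+6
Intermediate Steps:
E(u, r) = (25 + u)/(-33 + r)
U = -7220750 (U = -2125*(1936 + 1462) = -2125*3398 = -7220750)
T = -2042/43 (T = -47 + (25 + (-4 - 2*0))/(-33 - 10) = -47 + (25 + (-4 + 0))/(-43) = -47 - (25 - 4)/43 = -47 - 1/43*21 = -47 - 21/43 = -2042/43 ≈ -47.488)
T - U = -2042/43 - 1*(-7220750) = -2042/43 + 7220750 = 310490208/43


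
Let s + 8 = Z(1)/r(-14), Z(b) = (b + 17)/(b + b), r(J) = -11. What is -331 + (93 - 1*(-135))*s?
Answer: -25757/11 ≈ -2341.5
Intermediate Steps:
Z(b) = (17 + b)/(2*b) (Z(b) = (17 + b)/((2*b)) = (17 + b)*(1/(2*b)) = (17 + b)/(2*b))
s = -97/11 (s = -8 + ((1/2)*(17 + 1)/1)/(-11) = -8 + ((1/2)*1*18)*(-1/11) = -8 + 9*(-1/11) = -8 - 9/11 = -97/11 ≈ -8.8182)
-331 + (93 - 1*(-135))*s = -331 + (93 - 1*(-135))*(-97/11) = -331 + (93 + 135)*(-97/11) = -331 + 228*(-97/11) = -331 - 22116/11 = -25757/11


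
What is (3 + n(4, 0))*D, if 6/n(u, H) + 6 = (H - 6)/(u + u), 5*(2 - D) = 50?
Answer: -152/9 ≈ -16.889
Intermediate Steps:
D = -8 (D = 2 - ⅕*50 = 2 - 10 = -8)
n(u, H) = 6/(-6 + (-6 + H)/(2*u)) (n(u, H) = 6/(-6 + (H - 6)/(u + u)) = 6/(-6 + (-6 + H)/((2*u))) = 6/(-6 + (-6 + H)*(1/(2*u))) = 6/(-6 + (-6 + H)/(2*u)))
(3 + n(4, 0))*D = (3 - 12*4/(6 - 1*0 + 12*4))*(-8) = (3 - 12*4/(6 + 0 + 48))*(-8) = (3 - 12*4/54)*(-8) = (3 - 12*4*1/54)*(-8) = (3 - 8/9)*(-8) = (19/9)*(-8) = -152/9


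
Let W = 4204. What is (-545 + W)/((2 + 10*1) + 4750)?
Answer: 3659/4762 ≈ 0.76837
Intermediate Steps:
(-545 + W)/((2 + 10*1) + 4750) = (-545 + 4204)/((2 + 10*1) + 4750) = 3659/((2 + 10) + 4750) = 3659/(12 + 4750) = 3659/4762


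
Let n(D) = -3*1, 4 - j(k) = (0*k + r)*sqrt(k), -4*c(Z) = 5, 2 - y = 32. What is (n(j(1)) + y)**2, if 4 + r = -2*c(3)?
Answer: 1089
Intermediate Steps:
y = -30 (y = 2 - 1*32 = 2 - 32 = -30)
c(Z) = -5/4 (c(Z) = -1/4*5 = -5/4)
r = -3/2 (r = -4 - 2*(-5/4) = -4 + 5/2 = -3/2 ≈ -1.5000)
j(k) = 4 + 3*sqrt(k)/2 (j(k) = 4 - (0*k - 3/2)*sqrt(k) = 4 - (0 - 3/2)*sqrt(k) = 4 - (-3)*sqrt(k)/2 = 4 + 3*sqrt(k)/2)
n(D) = -3
(n(j(1)) + y)**2 = (-3 - 30)**2 = (-33)**2 = 1089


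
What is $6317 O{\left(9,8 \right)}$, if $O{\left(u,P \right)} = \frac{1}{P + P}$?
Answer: $\frac{6317}{16} \approx 394.81$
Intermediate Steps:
$O{\left(u,P \right)} = \frac{1}{2 P}$
$6317 O{\left(9,8 \right)} = 6317 \frac{1}{2 \cdot 8} = 6317 \cdot \frac{1}{2} \cdot \frac{1}{8} = 6317 \cdot \frac{1}{16} = \frac{6317}{16}$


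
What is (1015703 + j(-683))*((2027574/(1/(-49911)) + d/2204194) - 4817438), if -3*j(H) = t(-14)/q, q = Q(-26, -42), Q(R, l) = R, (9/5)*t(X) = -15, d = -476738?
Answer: -26509163617005376248905701/257890698 ≈ -1.0279e+17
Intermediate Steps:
t(X) = -25/3 (t(X) = (5/9)*(-15) = -25/3)
q = -26
j(H) = -25/234 (j(H) = -(-25)/(9*(-26)) = -(-25)*(-1)/(9*26) = -⅓*25/78 = -25/234)
(1015703 + j(-683))*((2027574/(1/(-49911)) + d/2204194) - 4817438) = (1015703 - 25/234)*((2027574/(1/(-49911)) - 476738/2204194) - 4817438) = 237674477*((2027574/(-1/49911) - 476738*1/2204194) - 4817438)/234 = 237674477*((2027574*(-49911) - 238369/1102097) - 4817438)/234 = 237674477*((-101198245914 - 238369/1102097) - 4817438)/234 = 237674477*(-111530283227320027/1102097 - 4817438)/234 = (237674477/234)*(-111535592511287513/1102097) = -26509163617005376248905701/257890698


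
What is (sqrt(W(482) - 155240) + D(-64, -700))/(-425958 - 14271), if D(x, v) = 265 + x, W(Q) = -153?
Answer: -67/146743 - I*sqrt(155393)/440229 ≈ -0.00045658 - 0.00089544*I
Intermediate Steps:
(sqrt(W(482) - 155240) + D(-64, -700))/(-425958 - 14271) = (sqrt(-153 - 155240) + (265 - 64))/(-425958 - 14271) = (sqrt(-155393) + 201)/(-440229) = (I*sqrt(155393) + 201)*(-1/440229) = (201 + I*sqrt(155393))*(-1/440229) = -67/146743 - I*sqrt(155393)/440229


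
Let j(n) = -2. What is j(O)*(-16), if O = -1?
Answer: 32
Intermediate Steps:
j(O)*(-16) = -2*(-16) = 32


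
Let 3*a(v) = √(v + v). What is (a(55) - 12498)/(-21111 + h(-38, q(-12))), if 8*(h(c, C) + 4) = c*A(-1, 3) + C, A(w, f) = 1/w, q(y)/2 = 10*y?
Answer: 16664/28187 - 4*√110/253683 ≈ 0.59103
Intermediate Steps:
a(v) = √2*√v/3 (a(v) = √(v + v)/3 = √(2*v)/3 = (√2*√v)/3 = √2*√v/3)
q(y) = 20*y (q(y) = 2*(10*y) = 20*y)
h(c, C) = -4 - c/8 + C/8 (h(c, C) = -4 + (c/(-1) + C)/8 = -4 + (c*(-1) + C)/8 = -4 + (-c + C)/8 = -4 + (C - c)/8 = -4 + (-c/8 + C/8) = -4 - c/8 + C/8)
(a(55) - 12498)/(-21111 + h(-38, q(-12))) = (√2*√55/3 - 12498)/(-21111 + (-4 - ⅛*(-38) + (20*(-12))/8)) = (√110/3 - 12498)/(-21111 + (-4 + 19/4 + (⅛)*(-240))) = (-12498 + √110/3)/(-21111 + (-4 + 19/4 - 30)) = (-12498 + √110/3)/(-21111 - 117/4) = (-12498 + √110/3)/(-84561/4) = (-12498 + √110/3)*(-4/84561) = 16664/28187 - 4*√110/253683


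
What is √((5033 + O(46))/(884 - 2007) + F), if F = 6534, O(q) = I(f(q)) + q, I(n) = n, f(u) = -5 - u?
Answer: 49*√3429642/1123 ≈ 80.805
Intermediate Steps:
O(q) = -5 (O(q) = (-5 - q) + q = -5)
√((5033 + O(46))/(884 - 2007) + F) = √((5033 - 5)/(884 - 2007) + 6534) = √(5028/(-1123) + 6534) = √(5028*(-1/1123) + 6534) = √(-5028/1123 + 6534) = √(7332654/1123) = 49*√3429642/1123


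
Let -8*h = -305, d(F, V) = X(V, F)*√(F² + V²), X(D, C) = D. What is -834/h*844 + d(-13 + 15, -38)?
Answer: -5631168/305 - 76*√362 ≈ -19909.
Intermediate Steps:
d(F, V) = V*√(F² + V²)
h = 305/8 (h = -⅛*(-305) = 305/8 ≈ 38.125)
-834/h*844 + d(-13 + 15, -38) = -834/305/8*844 - 38*√((-13 + 15)² + (-38)²) = -834*8/305*844 - 38*√(2² + 1444) = -6672/305*844 - 38*√(4 + 1444) = -5631168/305 - 76*√362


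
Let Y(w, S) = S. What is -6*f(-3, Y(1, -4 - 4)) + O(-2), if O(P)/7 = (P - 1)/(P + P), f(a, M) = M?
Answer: 213/4 ≈ 53.250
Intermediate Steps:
O(P) = 7*(-1 + P)/(2*P) (O(P) = 7*((P - 1)/(P + P)) = 7*((-1 + P)/((2*P))) = 7*((-1 + P)*(1/(2*P))) = 7*((-1 + P)/(2*P)) = 7*(-1 + P)/(2*P))
-6*f(-3, Y(1, -4 - 4)) + O(-2) = -6*(-4 - 4) + (7/2)*(-1 - 2)/(-2) = -6*(-8) + (7/2)*(-½)*(-3) = 48 + 21/4 = 213/4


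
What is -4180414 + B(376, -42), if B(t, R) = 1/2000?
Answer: -8360827999/2000 ≈ -4.1804e+6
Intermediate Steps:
B(t, R) = 1/2000
-4180414 + B(376, -42) = -4180414 + 1/2000 = -8360827999/2000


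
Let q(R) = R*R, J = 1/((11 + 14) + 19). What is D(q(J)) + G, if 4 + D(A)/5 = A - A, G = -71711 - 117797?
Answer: -189528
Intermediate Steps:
G = -189508
J = 1/44 (J = 1/(25 + 19) = 1/44 ≈ 0.022727)
q(R) = R²
D(A) = -20 (D(A) = -20 + 5*(A - A) = -20 + 5*0 = -20 + 0 = -20)
D(q(J)) + G = -20 - 189508 = -189528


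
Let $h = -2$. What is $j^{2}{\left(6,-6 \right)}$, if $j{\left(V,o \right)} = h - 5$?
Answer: $49$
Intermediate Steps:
$j{\left(V,o \right)} = -7$ ($j{\left(V,o \right)} = -2 - 5 = -7$)
$j^{2}{\left(6,-6 \right)} = \left(-7\right)^{2} = 49$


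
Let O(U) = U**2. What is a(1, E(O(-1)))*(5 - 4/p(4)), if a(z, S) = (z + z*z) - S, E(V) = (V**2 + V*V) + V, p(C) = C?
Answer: -4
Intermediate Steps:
E(V) = V + 2*V**2 (E(V) = (V**2 + V**2) + V = 2*V**2 + V = V + 2*V**2)
a(z, S) = z + z**2 - S (a(z, S) = (z + z**2) - S = z + z**2 - S)
a(1, E(O(-1)))*(5 - 4/p(4)) = (1 + 1**2 - (-1)**2*(1 + 2*(-1)**2))*(5 - 4/4) = (1 + 1 - (1 + 2*1))*(5 - 4*1/4) = (1 + 1 - (1 + 2))*(5 - 1) = (1 + 1 - 3)*4 = -1*4 = -4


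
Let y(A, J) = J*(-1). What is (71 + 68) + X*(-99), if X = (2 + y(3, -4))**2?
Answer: -3425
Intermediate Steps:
y(A, J) = -J
X = 36 (X = (2 - 1*(-4))**2 = (2 + 4)**2 = 6**2 = 36)
(71 + 68) + X*(-99) = (71 + 68) + 36*(-99) = 139 - 3564 = -3425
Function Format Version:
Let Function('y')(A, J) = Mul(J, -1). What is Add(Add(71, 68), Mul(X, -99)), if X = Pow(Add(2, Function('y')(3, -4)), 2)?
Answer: -3425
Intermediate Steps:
Function('y')(A, J) = Mul(-1, J)
X = 36 (X = Pow(Add(2, Mul(-1, -4)), 2) = Pow(Add(2, 4), 2) = Pow(6, 2) = 36)
Add(Add(71, 68), Mul(X, -99)) = Add(Add(71, 68), Mul(36, -99)) = Add(139, -3564) = -3425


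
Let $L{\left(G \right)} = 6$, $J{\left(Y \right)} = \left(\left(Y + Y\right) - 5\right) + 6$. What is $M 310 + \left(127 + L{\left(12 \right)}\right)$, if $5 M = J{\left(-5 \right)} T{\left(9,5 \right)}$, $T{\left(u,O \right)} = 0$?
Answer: $133$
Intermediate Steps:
$J{\left(Y \right)} = 1 + 2 Y$ ($J{\left(Y \right)} = \left(2 Y - 5\right) + 6 = \left(-5 + 2 Y\right) + 6 = 1 + 2 Y$)
$M = 0$ ($M = \frac{\left(1 + 2 \left(-5\right)\right) 0}{5} = \frac{\left(1 - 10\right) 0}{5} = \frac{\left(-9\right) 0}{5} = \frac{1}{5} \cdot 0 = 0$)
$M 310 + \left(127 + L{\left(12 \right)}\right) = 0 \cdot 310 + \left(127 + 6\right) = 0 + 133 = 133$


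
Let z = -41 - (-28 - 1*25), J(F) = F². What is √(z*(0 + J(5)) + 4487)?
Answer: √4787 ≈ 69.188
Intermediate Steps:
z = 12 (z = -41 - (-28 - 25) = -41 - 1*(-53) = -41 + 53 = 12)
√(z*(0 + J(5)) + 4487) = √(12*(0 + 5²) + 4487) = √(12*(0 + 25) + 4487) = √(12*25 + 4487) = √(300 + 4487) = √4787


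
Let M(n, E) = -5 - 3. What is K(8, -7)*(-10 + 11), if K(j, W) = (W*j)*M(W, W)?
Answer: 448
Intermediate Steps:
M(n, E) = -8
K(j, W) = -8*W*j (K(j, W) = (W*j)*(-8) = -8*W*j)
K(8, -7)*(-10 + 11) = (-8*(-7)*8)*(-10 + 11) = 448*1 = 448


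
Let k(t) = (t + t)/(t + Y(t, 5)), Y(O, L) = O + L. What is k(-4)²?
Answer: 64/9 ≈ 7.1111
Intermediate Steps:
Y(O, L) = L + O
k(t) = 2*t/(5 + 2*t) (k(t) = (t + t)/(t + (5 + t)) = (2*t)/(5 + 2*t) = 2*t/(5 + 2*t))
k(-4)² = (2*(-4)/(5 + 2*(-4)))² = (2*(-4)/(5 - 8))² = (2*(-4)/(-3))² = (2*(-4)*(-⅓))² = (8/3)² = 64/9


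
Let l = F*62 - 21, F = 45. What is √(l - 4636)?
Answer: I*√1867 ≈ 43.209*I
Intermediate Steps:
l = 2769 (l = 45*62 - 21 = 2790 - 21 = 2769)
√(l - 4636) = √(2769 - 4636) = √(-1867) = I*√1867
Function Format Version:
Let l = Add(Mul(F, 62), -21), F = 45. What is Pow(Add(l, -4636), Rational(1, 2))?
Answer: Mul(I, Pow(1867, Rational(1, 2))) ≈ Mul(43.209, I)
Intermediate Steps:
l = 2769 (l = Add(Mul(45, 62), -21) = Add(2790, -21) = 2769)
Pow(Add(l, -4636), Rational(1, 2)) = Pow(Add(2769, -4636), Rational(1, 2)) = Pow(-1867, Rational(1, 2)) = Mul(I, Pow(1867, Rational(1, 2)))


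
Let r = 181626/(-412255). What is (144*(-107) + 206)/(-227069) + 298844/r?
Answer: -13987441437626864/20620817097 ≈ -6.7832e+5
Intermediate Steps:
r = -181626/412255 (r = 181626*(-1/412255) = -181626/412255 ≈ -0.44057)
(144*(-107) + 206)/(-227069) + 298844/r = (144*(-107) + 206)/(-227069) + 298844/(-181626/412255) = (-15408 + 206)*(-1/227069) + 298844*(-412255/181626) = -15202*(-1/227069) - 61599966610/90813 = 15202/227069 - 61599966610/90813 = -13987441437626864/20620817097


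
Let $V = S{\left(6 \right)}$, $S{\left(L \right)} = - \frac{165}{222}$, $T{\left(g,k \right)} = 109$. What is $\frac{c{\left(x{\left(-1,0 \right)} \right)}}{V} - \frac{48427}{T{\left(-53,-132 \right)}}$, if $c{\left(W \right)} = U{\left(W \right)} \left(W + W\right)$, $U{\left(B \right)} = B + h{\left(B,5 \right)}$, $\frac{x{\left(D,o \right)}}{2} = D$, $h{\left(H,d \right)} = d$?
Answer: $- \frac{2566693}{5995} \approx -428.14$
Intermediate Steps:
$x{\left(D,o \right)} = 2 D$
$S{\left(L \right)} = - \frac{55}{74}$ ($S{\left(L \right)} = \left(-165\right) \frac{1}{222} = - \frac{55}{74}$)
$V = - \frac{55}{74} \approx -0.74324$
$U{\left(B \right)} = 5 + B$ ($U{\left(B \right)} = B + 5 = 5 + B$)
$c{\left(W \right)} = 2 W \left(5 + W\right)$ ($c{\left(W \right)} = \left(5 + W\right) \left(W + W\right) = \left(5 + W\right) 2 W = 2 W \left(5 + W\right)$)
$\frac{c{\left(x{\left(-1,0 \right)} \right)}}{V} - \frac{48427}{T{\left(-53,-132 \right)}} = \frac{2 \cdot 2 \left(-1\right) \left(5 + 2 \left(-1\right)\right)}{- \frac{55}{74}} - \frac{48427}{109} = 2 \left(-2\right) \left(5 - 2\right) \left(- \frac{74}{55}\right) - \frac{48427}{109} = 2 \left(-2\right) 3 \left(- \frac{74}{55}\right) - \frac{48427}{109} = \left(-12\right) \left(- \frac{74}{55}\right) - \frac{48427}{109} = \frac{888}{55} - \frac{48427}{109} = - \frac{2566693}{5995}$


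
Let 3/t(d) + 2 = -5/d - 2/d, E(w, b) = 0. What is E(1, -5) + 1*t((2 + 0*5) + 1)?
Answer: -9/13 ≈ -0.69231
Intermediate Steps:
t(d) = 3/(-2 - 7/d) (t(d) = 3/(-2 + (-5/d - 2/d)) = 3/(-2 - 7/d))
E(1, -5) + 1*t((2 + 0*5) + 1) = 0 + 1*(-3*((2 + 0*5) + 1)/(7 + 2*((2 + 0*5) + 1))) = 0 + 1*(-3*((2 + 0) + 1)/(7 + 2*((2 + 0) + 1))) = 0 + 1*(-3*(2 + 1)/(7 + 2*(2 + 1))) = 0 + 1*(-3*3/(7 + 2*3)) = 0 + 1*(-3*3/(7 + 6)) = 0 + 1*(-3*3/13) = 0 + 1*(-3*3*1/13) = 0 + 1*(-9/13) = 0 - 9/13 = -9/13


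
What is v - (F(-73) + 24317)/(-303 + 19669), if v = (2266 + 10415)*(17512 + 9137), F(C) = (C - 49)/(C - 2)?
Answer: 490835096350153/1452450 ≈ 3.3794e+8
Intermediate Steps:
F(C) = (-49 + C)/(-2 + C)
v = 337935969 (v = 12681*26649 = 337935969)
v - (F(-73) + 24317)/(-303 + 19669) = 337935969 - ((-49 - 73)/(-2 - 73) + 24317)/(-303 + 19669) = 337935969 - (-122/(-75) + 24317)/19366 = 337935969 - (-1/75*(-122) + 24317)/19366 = 337935969 - (122/75 + 24317)/19366 = 337935969 - 1823897/(75*19366) = 337935969 - 1*1823897/1452450 = 337935969 - 1823897/1452450 = 490835096350153/1452450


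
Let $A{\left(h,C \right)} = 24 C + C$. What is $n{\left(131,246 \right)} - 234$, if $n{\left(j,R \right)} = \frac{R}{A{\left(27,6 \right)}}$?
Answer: $- \frac{5809}{25} \approx -232.36$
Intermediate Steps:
$A{\left(h,C \right)} = 25 C$
$n{\left(j,R \right)} = \frac{R}{150}$ ($n{\left(j,R \right)} = \frac{R}{25 \cdot 6} = \frac{R}{150}$)
$n{\left(131,246 \right)} - 234 = \frac{1}{150} \cdot 246 - 234 = \frac{41}{25} - 234 = - \frac{5809}{25}$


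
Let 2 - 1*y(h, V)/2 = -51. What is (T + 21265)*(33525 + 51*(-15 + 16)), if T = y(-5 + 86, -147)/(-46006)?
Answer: 16423993921392/23003 ≈ 7.1399e+8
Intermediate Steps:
y(h, V) = 106 (y(h, V) = 4 - 2*(-51) = 4 + 102 = 106)
T = -53/23003 (T = 106/(-46006) = 106*(-1/46006) = -53/23003 ≈ -0.0023040)
(T + 21265)*(33525 + 51*(-15 + 16)) = (-53/23003 + 21265)*(33525 + 51*(-15 + 16)) = 489158742*(33525 + 51*1)/23003 = 489158742*(33525 + 51)/23003 = (489158742/23003)*33576 = 16423993921392/23003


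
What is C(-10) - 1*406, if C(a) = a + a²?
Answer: -316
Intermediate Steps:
C(-10) - 1*406 = -10*(1 - 10) - 1*406 = -10*(-9) - 406 = 90 - 406 = -316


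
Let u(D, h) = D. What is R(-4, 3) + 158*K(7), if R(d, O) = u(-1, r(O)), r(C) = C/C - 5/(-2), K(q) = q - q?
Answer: -1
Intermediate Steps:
K(q) = 0
r(C) = 7/2 (r(C) = 1 - 5*(-½) = 1 + 5/2 = 7/2)
R(d, O) = -1
R(-4, 3) + 158*K(7) = -1 + 158*0 = -1 + 0 = -1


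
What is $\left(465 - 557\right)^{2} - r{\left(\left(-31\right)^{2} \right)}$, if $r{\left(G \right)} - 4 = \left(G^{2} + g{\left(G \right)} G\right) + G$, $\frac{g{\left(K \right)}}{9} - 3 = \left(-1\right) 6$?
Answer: $-890075$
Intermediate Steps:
$g{\left(K \right)} = -27$ ($g{\left(K \right)} = 27 + 9 \left(\left(-1\right) 6\right) = 27 + 9 \left(-6\right) = 27 - 54 = -27$)
$r{\left(G \right)} = 4 + G^{2} - 26 G$ ($r{\left(G \right)} = 4 + \left(\left(G^{2} - 27 G\right) + G\right) = 4 + \left(G^{2} - 26 G\right) = 4 + G^{2} - 26 G$)
$\left(465 - 557\right)^{2} - r{\left(\left(-31\right)^{2} \right)} = \left(465 - 557\right)^{2} - \left(4 + \left(\left(-31\right)^{2}\right)^{2} - 26 \left(-31\right)^{2}\right) = \left(-92\right)^{2} - \left(4 + 961^{2} - 24986\right) = 8464 - \left(4 + 923521 - 24986\right) = 8464 - 898539 = -890075$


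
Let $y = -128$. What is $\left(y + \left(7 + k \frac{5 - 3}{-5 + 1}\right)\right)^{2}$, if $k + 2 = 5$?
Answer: $\frac{60025}{4} \approx 15006.0$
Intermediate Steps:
$k = 3$ ($k = -2 + 5 = 3$)
$\left(y + \left(7 + k \frac{5 - 3}{-5 + 1}\right)\right)^{2} = \left(-128 + \left(7 + 3 \frac{5 - 3}{-5 + 1}\right)\right)^{2} = \left(-128 + \left(7 + 3 \frac{2}{-4}\right)\right)^{2} = \left(-128 + \left(7 + 3 \cdot 2 \left(- \frac{1}{4}\right)\right)\right)^{2} = \left(-128 + \left(7 + 3 \left(- \frac{1}{2}\right)\right)\right)^{2} = \left(-128 + \left(7 - \frac{3}{2}\right)\right)^{2} = \left(-128 + \frac{11}{2}\right)^{2} = \left(- \frac{245}{2}\right)^{2} = \frac{60025}{4}$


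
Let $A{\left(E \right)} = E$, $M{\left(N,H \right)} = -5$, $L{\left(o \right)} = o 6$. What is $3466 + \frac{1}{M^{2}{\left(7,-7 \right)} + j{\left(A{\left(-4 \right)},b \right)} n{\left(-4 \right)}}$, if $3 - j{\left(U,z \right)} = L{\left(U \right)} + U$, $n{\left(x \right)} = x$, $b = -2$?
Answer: $\frac{343133}{99} \approx 3466.0$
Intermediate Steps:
$L{\left(o \right)} = 6 o$
$j{\left(U,z \right)} = 3 - 7 U$ ($j{\left(U,z \right)} = 3 - \left(6 U + U\right) = 3 - 7 U$)
$3466 + \frac{1}{M^{2}{\left(7,-7 \right)} + j{\left(A{\left(-4 \right)},b \right)} n{\left(-4 \right)}} = 3466 + \frac{1}{\left(-5\right)^{2} + \left(3 - -28\right) \left(-4\right)} = 3466 + \frac{1}{25 + \left(3 + 28\right) \left(-4\right)} = 3466 + \frac{1}{25 + 31 \left(-4\right)} = 3466 + \frac{1}{25 - 124} = 3466 + \frac{1}{-99} = 3466 - \frac{1}{99} = \frac{343133}{99}$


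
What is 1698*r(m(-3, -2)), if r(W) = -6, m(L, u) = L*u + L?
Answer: -10188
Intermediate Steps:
m(L, u) = L + L*u
1698*r(m(-3, -2)) = 1698*(-6) = -10188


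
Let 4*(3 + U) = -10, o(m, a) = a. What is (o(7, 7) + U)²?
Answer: 9/4 ≈ 2.2500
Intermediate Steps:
U = -11/2 (U = -3 + (¼)*(-10) = -3 - 5/2 = -11/2 ≈ -5.5000)
(o(7, 7) + U)² = (7 - 11/2)² = (3/2)² = 9/4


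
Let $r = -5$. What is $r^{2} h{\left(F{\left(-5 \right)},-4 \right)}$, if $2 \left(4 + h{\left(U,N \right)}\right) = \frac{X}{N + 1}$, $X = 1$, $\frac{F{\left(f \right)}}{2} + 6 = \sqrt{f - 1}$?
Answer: $- \frac{625}{6} \approx -104.17$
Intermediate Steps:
$F{\left(f \right)} = -12 + 2 \sqrt{-1 + f}$ ($F{\left(f \right)} = -12 + 2 \sqrt{f - 1} = -12 + 2 \sqrt{-1 + f}$)
$h{\left(U,N \right)} = -4 + \frac{1}{2 \left(1 + N\right)}$ ($h{\left(U,N \right)} = -4 + \frac{1 \frac{1}{N + 1}}{2} = -4 + \frac{1 \frac{1}{1 + N}}{2} = -4 + \frac{1}{2 \left(1 + N\right)}$)
$r^{2} h{\left(F{\left(-5 \right)},-4 \right)} = \left(-5\right)^{2} \frac{-7 - -32}{2 \left(1 - 4\right)} = 25 \frac{-7 + 32}{2 \left(-3\right)} = 25 \cdot \frac{1}{2} \left(- \frac{1}{3}\right) 25 = 25 \left(- \frac{25}{6}\right) = - \frac{625}{6}$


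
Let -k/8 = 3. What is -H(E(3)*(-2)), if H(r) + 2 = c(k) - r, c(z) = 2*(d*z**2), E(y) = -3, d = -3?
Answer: 3464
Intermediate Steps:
k = -24 (k = -8*3 = -24)
c(z) = -6*z**2 (c(z) = 2*(-3*z**2) = -6*z**2)
H(r) = -3458 - r (H(r) = -2 + (-6*(-24)**2 - r) = -2 + (-6*576 - r) = -2 + (-3456 - r) = -3458 - r)
-H(E(3)*(-2)) = -(-3458 - (-3)*(-2)) = -(-3458 - 1*6) = -(-3458 - 6) = -1*(-3464) = 3464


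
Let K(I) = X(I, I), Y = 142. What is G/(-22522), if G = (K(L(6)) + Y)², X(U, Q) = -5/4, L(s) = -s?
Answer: -316969/360352 ≈ -0.87961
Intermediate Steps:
X(U, Q) = -5/4 (X(U, Q) = -5*¼ = -5/4)
K(I) = -5/4
G = 316969/16 (G = (-5/4 + 142)² = (563/4)² = 316969/16 ≈ 19811.)
G/(-22522) = (316969/16)/(-22522) = (316969/16)*(-1/22522) = -316969/360352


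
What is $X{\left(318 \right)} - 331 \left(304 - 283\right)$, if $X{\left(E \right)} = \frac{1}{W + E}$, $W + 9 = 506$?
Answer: $- \frac{5665064}{815} \approx -6951.0$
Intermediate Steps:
$W = 497$ ($W = -9 + 506 = 497$)
$X{\left(E \right)} = \frac{1}{497 + E}$
$X{\left(318 \right)} - 331 \left(304 - 283\right) = \frac{1}{497 + 318} - 331 \left(304 - 283\right) = \frac{1}{815} - 6951 = - \frac{5665064}{815}$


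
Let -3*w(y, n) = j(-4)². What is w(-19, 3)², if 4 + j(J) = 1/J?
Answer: 83521/2304 ≈ 36.250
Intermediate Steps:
j(J) = -4 + 1/J
w(y, n) = -289/48 (w(y, n) = -(-4 + 1/(-4))²/3 = -(-4 - ¼)²/3 = -(-17/4)²/3 = -⅓*289/16 = -289/48)
w(-19, 3)² = (-289/48)² = 83521/2304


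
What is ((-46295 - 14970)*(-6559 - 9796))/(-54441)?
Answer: -1001989075/54441 ≈ -18405.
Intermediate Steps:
((-46295 - 14970)*(-6559 - 9796))/(-54441) = -61265*(-16355)*(-1/54441) = 1001989075*(-1/54441) = -1001989075/54441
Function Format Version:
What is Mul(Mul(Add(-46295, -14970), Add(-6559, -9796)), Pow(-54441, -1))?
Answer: Rational(-1001989075, 54441) ≈ -18405.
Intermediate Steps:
Mul(Mul(Add(-46295, -14970), Add(-6559, -9796)), Pow(-54441, -1)) = Mul(Mul(-61265, -16355), Rational(-1, 54441)) = Mul(1001989075, Rational(-1, 54441)) = Rational(-1001989075, 54441)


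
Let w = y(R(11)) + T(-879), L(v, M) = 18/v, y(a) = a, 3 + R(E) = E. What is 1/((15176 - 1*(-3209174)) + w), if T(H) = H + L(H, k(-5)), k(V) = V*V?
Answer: 293/944479341 ≈ 3.1022e-7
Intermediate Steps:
R(E) = -3 + E
k(V) = V²
T(H) = H + 18/H
w = -255209/293 (w = (-3 + 11) + (-879 + 18/(-879)) = 8 + (-879 + 18*(-1/879)) = 8 + (-879 - 6/293) = 8 - 257553/293 = -255209/293 ≈ -871.02)
1/((15176 - 1*(-3209174)) + w) = 1/((15176 - 1*(-3209174)) - 255209/293) = 1/((15176 + 3209174) - 255209/293) = 1/(3224350 - 255209/293) = 1/(944479341/293) = 293/944479341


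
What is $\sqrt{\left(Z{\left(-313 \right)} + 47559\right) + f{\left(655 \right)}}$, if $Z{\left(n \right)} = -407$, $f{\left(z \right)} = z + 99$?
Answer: $\sqrt{47906} \approx 218.87$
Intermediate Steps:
$f{\left(z \right)} = 99 + z$
$\sqrt{\left(Z{\left(-313 \right)} + 47559\right) + f{\left(655 \right)}} = \sqrt{\left(-407 + 47559\right) + \left(99 + 655\right)} = \sqrt{47152 + 754} = \sqrt{47906}$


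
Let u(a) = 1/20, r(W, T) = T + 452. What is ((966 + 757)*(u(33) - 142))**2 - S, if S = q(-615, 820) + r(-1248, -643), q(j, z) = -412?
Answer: 23927721451609/400 ≈ 5.9819e+10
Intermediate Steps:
r(W, T) = 452 + T
u(a) = 1/20
S = -603 (S = -412 + (452 - 643) = -412 - 191 = -603)
((966 + 757)*(u(33) - 142))**2 - S = ((966 + 757)*(1/20 - 142))**2 - 1*(-603) = (1723*(-2839/20))**2 + 603 = (-4891597/20)**2 + 603 = 23927721210409/400 + 603 = 23927721451609/400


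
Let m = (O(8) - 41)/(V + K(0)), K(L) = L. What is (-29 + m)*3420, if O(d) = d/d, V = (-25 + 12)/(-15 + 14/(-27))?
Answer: -10236820/39 ≈ -2.6248e+5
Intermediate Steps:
V = 351/419 (V = -13/(-15 + 14*(-1/27)) = -13/(-15 - 14/27) = -13/(-419/27) = -13*(-27/419) = 351/419 ≈ 0.83771)
O(d) = 1
m = -16760/351 (m = (1 - 41)/(351/419 + 0) = -40/351/419 = -40*419/351 = -16760/351 ≈ -47.749)
(-29 + m)*3420 = (-29 - 16760/351)*3420 = -26939/351*3420 = -10236820/39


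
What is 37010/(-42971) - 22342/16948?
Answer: -793651781/364136254 ≈ -2.1795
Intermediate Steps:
37010/(-42971) - 22342/16948 = 37010*(-1/42971) - 22342*1/16948 = -37010/42971 - 11171/8474 = -793651781/364136254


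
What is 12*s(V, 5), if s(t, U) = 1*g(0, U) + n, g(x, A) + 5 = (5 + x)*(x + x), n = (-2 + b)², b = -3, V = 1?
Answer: 240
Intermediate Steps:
n = 25 (n = (-2 - 3)² = (-5)² = 25)
g(x, A) = -5 + 2*x*(5 + x) (g(x, A) = -5 + (5 + x)*(x + x) = -5 + (5 + x)*(2*x) = -5 + 2*x*(5 + x))
s(t, U) = 20 (s(t, U) = 1*(-5 + 2*0² + 10*0) + 25 = 1*(-5 + 2*0 + 0) + 25 = 1*(-5 + 0 + 0) + 25 = 1*(-5) + 25 = -5 + 25 = 20)
12*s(V, 5) = 12*20 = 240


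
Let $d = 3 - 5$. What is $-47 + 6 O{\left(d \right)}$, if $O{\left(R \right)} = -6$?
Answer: $-83$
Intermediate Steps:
$d = -2$
$-47 + 6 O{\left(d \right)} = -47 + 6 \left(-6\right) = -47 - 36 = -83$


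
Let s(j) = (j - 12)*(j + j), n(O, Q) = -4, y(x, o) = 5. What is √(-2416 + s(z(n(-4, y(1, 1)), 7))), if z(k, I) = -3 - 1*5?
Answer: 4*I*√131 ≈ 45.782*I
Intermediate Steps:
z(k, I) = -8 (z(k, I) = -3 - 5 = -8)
s(j) = 2*j*(-12 + j) (s(j) = (-12 + j)*(2*j) = 2*j*(-12 + j))
√(-2416 + s(z(n(-4, y(1, 1)), 7))) = √(-2416 + 2*(-8)*(-12 - 8)) = √(-2416 + 2*(-8)*(-20)) = √(-2416 + 320) = √(-2096) = 4*I*√131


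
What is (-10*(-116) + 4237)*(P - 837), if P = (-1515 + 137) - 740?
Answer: -15948135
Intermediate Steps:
P = -2118 (P = -1378 - 740 = -2118)
(-10*(-116) + 4237)*(P - 837) = (-10*(-116) + 4237)*(-2118 - 837) = (1160 + 4237)*(-2955) = 5397*(-2955) = -15948135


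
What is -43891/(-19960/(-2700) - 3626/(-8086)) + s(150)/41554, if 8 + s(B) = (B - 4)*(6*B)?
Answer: -497451143442511/88918682813 ≈ -5594.5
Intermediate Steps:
s(B) = -8 + 6*B*(-4 + B) (s(B) = -8 + (B - 4)*(6*B) = -8 + (-4 + B)*(6*B) = -8 + 6*B*(-4 + B))
-43891/(-19960/(-2700) - 3626/(-8086)) + s(150)/41554 = -43891/(-19960/(-2700) - 3626/(-8086)) + (-8 - 24*150 + 6*150**2)/41554 = -43891/(-19960*(-1/2700) - 3626*(-1/8086)) + (-8 - 3600 + 6*22500)*(1/41554) = -43891/(998/135 + 1813/4043) + (-8 - 3600 + 135000)*(1/41554) = -43891/4279669/545805 + 131392*(1/41554) = -43891*545805/4279669 + 65696/20777 = -23955927255/4279669 + 65696/20777 = -497451143442511/88918682813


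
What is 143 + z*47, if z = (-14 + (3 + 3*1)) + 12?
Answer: 331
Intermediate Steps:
z = 4 (z = (-14 + (3 + 3)) + 12 = (-14 + 6) + 12 = -8 + 12 = 4)
143 + z*47 = 143 + 4*47 = 143 + 188 = 331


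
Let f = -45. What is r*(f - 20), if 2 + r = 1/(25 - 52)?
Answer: 3575/27 ≈ 132.41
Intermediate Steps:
r = -55/27 (r = -2 + 1/(25 - 52) = -2 + 1/(-27) = -2 - 1/27 = -55/27 ≈ -2.0370)
r*(f - 20) = -55*(-45 - 20)/27 = -55/27*(-65) = 3575/27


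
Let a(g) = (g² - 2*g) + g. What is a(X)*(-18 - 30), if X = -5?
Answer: -1440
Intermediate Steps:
a(g) = g² - g
a(X)*(-18 - 30) = (-5*(-1 - 5))*(-18 - 30) = -5*(-6)*(-48) = 30*(-48) = -1440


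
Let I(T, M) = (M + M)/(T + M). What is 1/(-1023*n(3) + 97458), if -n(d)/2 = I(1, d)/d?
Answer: 1/98481 ≈ 1.0154e-5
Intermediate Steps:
I(T, M) = 2*M/(M + T) (I(T, M) = (2*M)/(M + T) = 2*M/(M + T))
n(d) = -4/(1 + d) (n(d) = -2*2*d/(d + 1)/d = -2*2*d/(1 + d)/d = -4/(1 + d))
1/(-1023*n(3) + 97458) = 1/(-(-4092)/(1 + 3) + 97458) = 1/(-(-4092)/4 + 97458) = 1/(-1023*(-1) + 97458) = 1/(1023 + 97458) = 1/98481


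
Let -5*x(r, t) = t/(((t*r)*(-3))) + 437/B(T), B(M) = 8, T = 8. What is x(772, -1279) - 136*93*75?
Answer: -21969829021/23160 ≈ -9.4861e+5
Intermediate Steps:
x(r, t) = -437/40 + 1/(15*r) (x(r, t) = -(t/(((t*r)*(-3))) + 437/8)/5 = -(t/(((r*t)*(-3))) + 437*(⅛))/5 = -(t/((-3*r*t)) + 437/8)/5 = -(t*(-1/(3*r*t)) + 437/8)/5 = -(-1/(3*r) + 437/8)/5 = -(437/8 - 1/(3*r))/5 = -437/40 + 1/(15*r))
x(772, -1279) - 136*93*75 = (1/120)*(8 - 1311*772)/772 - 136*93*75 = (1/120)*(1/772)*(8 - 1012092) - 12648*75 = (1/120)*(1/772)*(-1012084) - 1*948600 = -253021/23160 - 948600 = -21969829021/23160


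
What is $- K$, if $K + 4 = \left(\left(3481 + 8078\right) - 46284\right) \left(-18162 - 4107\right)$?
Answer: $-773291021$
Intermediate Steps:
$K = 773291021$ ($K = -4 + \left(\left(3481 + 8078\right) - 46284\right) \left(-18162 - 4107\right) = -4 + \left(11559 - 46284\right) \left(-22269\right) = -4 - -773291025 = -4 + 773291025 = 773291021$)
$- K = \left(-1\right) 773291021 = -773291021$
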